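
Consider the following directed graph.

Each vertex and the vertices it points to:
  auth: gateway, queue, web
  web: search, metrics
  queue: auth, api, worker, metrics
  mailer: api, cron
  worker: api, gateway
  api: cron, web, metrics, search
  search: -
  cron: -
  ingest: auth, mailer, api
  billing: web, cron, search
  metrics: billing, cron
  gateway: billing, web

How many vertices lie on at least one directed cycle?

A vertex is on a directed cycle iff it belongs to a strongly connected component of size ≥ 2 (or has a self-loop).
The vertices on cycles are {web, auth, queue, billing, metrics} — 5 in total.

5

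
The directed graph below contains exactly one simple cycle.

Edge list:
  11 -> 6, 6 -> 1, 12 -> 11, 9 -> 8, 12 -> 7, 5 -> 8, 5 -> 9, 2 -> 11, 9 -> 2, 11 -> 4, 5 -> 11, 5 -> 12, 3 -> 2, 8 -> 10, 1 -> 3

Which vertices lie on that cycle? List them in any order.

1, 2, 3, 6, 11

DFS with gray/black marking from 11:
11 gray
  4 gray
  4 black
  6 gray
    1 gray
      3 gray
        2 gray
          2→11: 11 is gray → back edge
Back edge closes the cycle 11 → 6 → 1 → 3 → 2 → 11; its vertices are {1, 2, 3, 6, 11}.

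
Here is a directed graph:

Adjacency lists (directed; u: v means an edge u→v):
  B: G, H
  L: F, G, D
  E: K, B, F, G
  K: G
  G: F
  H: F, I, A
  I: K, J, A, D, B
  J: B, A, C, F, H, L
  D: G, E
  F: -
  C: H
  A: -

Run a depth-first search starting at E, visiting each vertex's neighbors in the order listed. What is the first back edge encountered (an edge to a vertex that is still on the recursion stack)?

J->B

DFS from E (visiting each vertex's neighbors in the order listed); mark gray on enter, black on exit:
E gray
  K gray
    G gray
      F gray
      F black
    G black
  K black
  B gray
    B→G: G black — skip
    H gray
      H→F: F black — skip
      I gray
        I→K: K black — skip
        J gray
          J→B: B is gray → back edge
First back edge: J → B.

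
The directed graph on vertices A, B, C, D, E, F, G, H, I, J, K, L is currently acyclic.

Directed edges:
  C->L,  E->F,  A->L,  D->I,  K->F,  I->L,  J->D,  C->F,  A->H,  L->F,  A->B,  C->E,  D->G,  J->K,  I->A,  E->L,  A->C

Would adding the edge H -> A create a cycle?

Adding H→A creates a cycle iff A can already reach H.
Path from A: A → H.
So A → … → H → A is a cycle.

Yes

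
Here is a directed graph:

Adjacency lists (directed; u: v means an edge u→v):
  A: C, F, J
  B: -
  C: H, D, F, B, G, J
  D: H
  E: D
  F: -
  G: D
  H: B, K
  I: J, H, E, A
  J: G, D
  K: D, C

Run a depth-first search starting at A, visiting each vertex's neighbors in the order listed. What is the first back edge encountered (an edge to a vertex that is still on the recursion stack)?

D→H

DFS from A (visiting each vertex's neighbors in the order listed); mark gray on enter, black on exit:
A gray
  C gray
    H gray
      B gray
      B black
      K gray
        D gray
          D→H: H is gray → back edge
First back edge: D → H.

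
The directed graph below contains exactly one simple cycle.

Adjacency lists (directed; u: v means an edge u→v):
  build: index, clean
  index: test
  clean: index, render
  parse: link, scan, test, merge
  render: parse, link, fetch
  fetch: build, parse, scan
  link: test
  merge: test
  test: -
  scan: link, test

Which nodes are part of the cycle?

build, clean, fetch, render

DFS with gray/black marking from render:
render gray
  parse gray
    link gray
      test gray
      test black
    link black
    scan gray
      scan→link: link black — skip
      scan→test: test black — skip
    scan black
    parse→test: test black — skip
    merge gray
      merge→test: test black — skip
    merge black
  parse black
  render→link: link black — skip
  fetch gray
    build gray
      index gray
        index→test: test black — skip
      index black
      clean gray
        clean→index: index black — skip
        clean→render: render is gray → back edge
Back edge closes the cycle render → fetch → build → clean → render; its vertices are {build, clean, fetch, render}.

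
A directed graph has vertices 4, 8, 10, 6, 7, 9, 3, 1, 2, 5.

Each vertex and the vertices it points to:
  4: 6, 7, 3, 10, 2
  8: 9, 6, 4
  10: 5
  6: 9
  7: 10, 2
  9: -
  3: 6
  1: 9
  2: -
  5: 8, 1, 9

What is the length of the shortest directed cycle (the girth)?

4

For each vertex v, BFS finds the shortest path from v back to v.
The shortest such closed walk is 4 → 10 → 5 → 8 → 4, length 4.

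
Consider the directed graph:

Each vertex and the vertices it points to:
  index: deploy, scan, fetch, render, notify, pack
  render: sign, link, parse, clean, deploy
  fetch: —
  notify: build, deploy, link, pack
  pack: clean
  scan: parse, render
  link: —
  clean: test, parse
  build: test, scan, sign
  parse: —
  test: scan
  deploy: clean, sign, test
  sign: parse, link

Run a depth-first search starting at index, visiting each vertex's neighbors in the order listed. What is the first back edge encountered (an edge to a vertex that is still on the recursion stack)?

DFS from index (visiting each vertex's neighbors in the order listed); mark gray on enter, black on exit:
index gray
  deploy gray
    clean gray
      test gray
        scan gray
          parse gray
          parse black
          render gray
            sign gray
              sign→parse: parse black — skip
              link gray
              link black
            sign black
            render→link: link black — skip
            render→parse: parse black — skip
            render→clean: clean is gray → back edge
First back edge: render → clean.

render→clean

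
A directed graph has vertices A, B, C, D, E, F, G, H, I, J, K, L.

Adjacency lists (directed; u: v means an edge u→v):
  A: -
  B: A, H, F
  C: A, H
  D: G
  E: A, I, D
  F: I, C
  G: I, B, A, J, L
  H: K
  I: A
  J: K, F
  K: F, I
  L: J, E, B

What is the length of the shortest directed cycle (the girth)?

4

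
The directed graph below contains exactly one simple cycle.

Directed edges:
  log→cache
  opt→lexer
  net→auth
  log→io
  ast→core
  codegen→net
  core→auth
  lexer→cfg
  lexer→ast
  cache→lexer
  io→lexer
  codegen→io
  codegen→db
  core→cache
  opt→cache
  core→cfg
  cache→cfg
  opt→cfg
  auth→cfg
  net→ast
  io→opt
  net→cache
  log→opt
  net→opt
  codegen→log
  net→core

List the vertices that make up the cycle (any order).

ast, core, cache, lexer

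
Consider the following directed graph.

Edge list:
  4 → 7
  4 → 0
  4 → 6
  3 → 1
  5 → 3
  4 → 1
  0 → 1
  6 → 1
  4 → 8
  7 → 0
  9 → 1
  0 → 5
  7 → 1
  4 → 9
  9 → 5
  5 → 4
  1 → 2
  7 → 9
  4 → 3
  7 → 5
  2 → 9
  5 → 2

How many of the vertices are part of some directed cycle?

9

A vertex is on a directed cycle iff it belongs to a strongly connected component of size ≥ 2 (or has a self-loop).
The vertices on cycles are {0, 1, 2, 3, 4, 5, 6, 7, 9} — 9 in total.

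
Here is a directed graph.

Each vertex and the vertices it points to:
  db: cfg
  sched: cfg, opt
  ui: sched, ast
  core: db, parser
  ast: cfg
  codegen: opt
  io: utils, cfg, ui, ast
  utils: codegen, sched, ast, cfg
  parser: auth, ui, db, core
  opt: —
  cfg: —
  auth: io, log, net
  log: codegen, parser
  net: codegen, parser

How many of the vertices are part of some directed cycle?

5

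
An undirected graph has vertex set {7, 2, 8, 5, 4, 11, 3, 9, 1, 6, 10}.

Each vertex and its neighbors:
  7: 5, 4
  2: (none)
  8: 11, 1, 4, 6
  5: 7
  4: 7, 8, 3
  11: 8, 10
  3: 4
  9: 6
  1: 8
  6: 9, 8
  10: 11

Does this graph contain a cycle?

DFS, tracking each vertex's parent; an edge to a visited non-parent vertex closes a cycle.
Start from 3:
visit 3 (parent –)
  visit 4 (parent 3)
    visit 7 (parent 4)
      visit 5 (parent 7)
        5–7: parent, skip
      7–4: parent, skip
    visit 8 (parent 4)
      visit 11 (parent 8)
        11–8: parent, skip
        visit 10 (parent 11)
          10–11: parent, skip
      visit 1 (parent 8)
        1–8: parent, skip
      8–4: parent, skip
      visit 6 (parent 8)
        visit 9 (parent 6)
          9–6: parent, skip
        6–8: parent, skip
    4–3: parent, skip
visit 2 (parent –)
No non-parent visited neighbor found — the graph is a forest.

No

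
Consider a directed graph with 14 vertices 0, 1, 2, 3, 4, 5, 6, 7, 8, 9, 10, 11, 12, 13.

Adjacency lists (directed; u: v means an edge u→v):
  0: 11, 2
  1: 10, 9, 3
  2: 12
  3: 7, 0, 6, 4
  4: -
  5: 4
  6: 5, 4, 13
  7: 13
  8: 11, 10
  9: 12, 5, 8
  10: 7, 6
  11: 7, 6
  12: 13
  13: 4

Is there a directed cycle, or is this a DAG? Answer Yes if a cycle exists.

No

DFS with white/gray/black marking, starting from 3:
3 gray
  7 gray
    13 gray
      4 gray
      4 black
    13 black
  7 black
  0 gray
    11 gray
      11→7: 7 black — skip
      6 gray
        5 gray
          5→4: 4 black — skip
        5 black
        6→4: 4 black — skip
        6→13: 13 black — skip
      6 black
    11 black
    2 gray
      12 gray
        12→13: 13 black — skip
      12 black
    2 black
  0 black
  3→6: 6 black — skip
  3→4: 4 black — skip
3 black
1 gray
  10 gray
    10→7: 7 black — skip
    10→6: 6 black — skip
  10 black
  9 gray
    9→12: 12 black — skip
    9→5: 5 black — skip
    8 gray
      8→11: 11 black — skip
      8→10: 10 black — skip
    8 black
  9 black
  1→3: 3 black — skip
1 black
Every edge goes to a white or black vertex — no back edge, so the graph is acyclic.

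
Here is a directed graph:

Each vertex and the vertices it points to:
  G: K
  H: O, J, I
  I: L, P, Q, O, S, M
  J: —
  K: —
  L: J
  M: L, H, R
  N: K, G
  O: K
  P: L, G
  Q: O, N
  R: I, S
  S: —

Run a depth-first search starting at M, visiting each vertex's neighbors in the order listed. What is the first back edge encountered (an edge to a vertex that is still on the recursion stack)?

DFS from M (visiting each vertex's neighbors in the order listed); mark gray on enter, black on exit:
M gray
  L gray
    J gray
    J black
  L black
  H gray
    O gray
      K gray
      K black
    O black
    H→J: J black — skip
    I gray
      I→L: L black — skip
      P gray
        P→L: L black — skip
        G gray
          G→K: K black — skip
        G black
      P black
      Q gray
        Q→O: O black — skip
        N gray
          N→K: K black — skip
          N→G: G black — skip
        N black
      Q black
      I→O: O black — skip
      S gray
      S black
      I→M: M is gray → back edge
First back edge: I → M.

I->M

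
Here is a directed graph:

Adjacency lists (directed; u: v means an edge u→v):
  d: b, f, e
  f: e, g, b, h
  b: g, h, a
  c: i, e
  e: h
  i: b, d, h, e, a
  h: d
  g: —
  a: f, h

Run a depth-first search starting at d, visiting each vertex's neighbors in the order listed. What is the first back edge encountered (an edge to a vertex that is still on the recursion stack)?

h->d

DFS from d (visiting each vertex's neighbors in the order listed); mark gray on enter, black on exit:
d gray
  b gray
    g gray
    g black
    h gray
      h→d: d is gray → back edge
First back edge: h → d.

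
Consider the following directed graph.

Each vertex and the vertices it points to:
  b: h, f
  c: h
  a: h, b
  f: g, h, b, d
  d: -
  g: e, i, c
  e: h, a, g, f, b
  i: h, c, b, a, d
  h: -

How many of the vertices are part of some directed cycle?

A vertex is on a directed cycle iff it belongs to a strongly connected component of size ≥ 2 (or has a self-loop).
The vertices on cycles are {a, b, e, f, g, i} — 6 in total.

6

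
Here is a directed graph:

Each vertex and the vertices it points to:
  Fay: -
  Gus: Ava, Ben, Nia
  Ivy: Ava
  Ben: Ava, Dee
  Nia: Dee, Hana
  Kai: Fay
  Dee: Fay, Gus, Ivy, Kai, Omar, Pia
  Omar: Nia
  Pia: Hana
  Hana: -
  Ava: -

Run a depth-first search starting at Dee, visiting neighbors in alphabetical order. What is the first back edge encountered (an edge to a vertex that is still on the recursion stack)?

Ben→Dee

DFS from Dee (visiting neighbors in alphabetical order); mark gray on enter, black on exit:
Dee gray
  Fay gray
  Fay black
  Gus gray
    Ava gray
    Ava black
    Ben gray
      Ben→Ava: Ava black — skip
      Ben→Dee: Dee is gray → back edge
First back edge: Ben → Dee.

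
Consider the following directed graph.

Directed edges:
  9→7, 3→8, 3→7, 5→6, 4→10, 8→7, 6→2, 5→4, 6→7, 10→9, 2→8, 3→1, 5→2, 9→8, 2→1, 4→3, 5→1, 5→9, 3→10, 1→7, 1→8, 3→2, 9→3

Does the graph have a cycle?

Yes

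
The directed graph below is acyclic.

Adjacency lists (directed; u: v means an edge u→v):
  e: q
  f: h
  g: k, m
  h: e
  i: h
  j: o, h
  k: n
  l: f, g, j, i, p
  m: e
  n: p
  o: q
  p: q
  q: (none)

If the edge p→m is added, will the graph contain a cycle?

No

Adding p→m creates a cycle iff m can already reach p.
Explore from m: no path reaches p. The graph stays acyclic.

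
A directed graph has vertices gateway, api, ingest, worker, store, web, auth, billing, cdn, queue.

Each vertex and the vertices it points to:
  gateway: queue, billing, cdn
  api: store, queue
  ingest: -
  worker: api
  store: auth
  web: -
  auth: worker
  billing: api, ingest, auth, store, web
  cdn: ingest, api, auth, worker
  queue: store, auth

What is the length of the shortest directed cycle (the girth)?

For each vertex v, BFS finds the shortest path from v back to v.
The shortest such closed walk is queue → auth → worker → api → queue, length 4.

4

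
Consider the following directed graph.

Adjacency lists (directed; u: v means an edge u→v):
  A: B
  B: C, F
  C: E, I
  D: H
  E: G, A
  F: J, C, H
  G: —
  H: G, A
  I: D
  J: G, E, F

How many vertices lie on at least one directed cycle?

9

A vertex is on a directed cycle iff it belongs to a strongly connected component of size ≥ 2 (or has a self-loop).
The vertices on cycles are {A, B, C, D, E, F, H, I, J} — 9 in total.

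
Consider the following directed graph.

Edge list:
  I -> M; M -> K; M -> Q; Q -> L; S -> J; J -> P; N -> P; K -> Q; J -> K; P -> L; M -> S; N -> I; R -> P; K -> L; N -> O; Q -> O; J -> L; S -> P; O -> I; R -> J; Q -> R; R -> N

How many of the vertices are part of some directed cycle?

A vertex is on a directed cycle iff it belongs to a strongly connected component of size ≥ 2 (or has a self-loop).
The vertices on cycles are {I, J, K, M, N, O, Q, R, S} — 9 in total.

9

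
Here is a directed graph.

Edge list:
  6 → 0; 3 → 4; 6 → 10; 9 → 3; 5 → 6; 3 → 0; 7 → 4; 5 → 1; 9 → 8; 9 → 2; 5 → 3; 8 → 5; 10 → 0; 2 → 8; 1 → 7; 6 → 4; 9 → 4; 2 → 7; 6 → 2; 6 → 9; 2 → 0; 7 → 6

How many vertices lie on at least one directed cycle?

7

A vertex is on a directed cycle iff it belongs to a strongly connected component of size ≥ 2 (or has a self-loop).
The vertices on cycles are {1, 2, 5, 6, 7, 8, 9} — 7 in total.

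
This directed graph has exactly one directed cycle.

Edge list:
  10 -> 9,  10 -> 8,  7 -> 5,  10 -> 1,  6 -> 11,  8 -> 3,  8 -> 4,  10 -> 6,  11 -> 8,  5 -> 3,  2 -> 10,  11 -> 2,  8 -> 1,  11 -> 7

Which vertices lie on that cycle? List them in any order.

2, 6, 10, 11

DFS with gray/black marking from 11:
11 gray
  2 gray
    10 gray
      1 gray
      1 black
      9 gray
      9 black
      8 gray
        3 gray
        3 black
        4 gray
        4 black
        8→1: 1 black — skip
      8 black
      6 gray
        6→11: 11 is gray → back edge
Back edge closes the cycle 11 → 2 → 10 → 6 → 11; its vertices are {2, 6, 10, 11}.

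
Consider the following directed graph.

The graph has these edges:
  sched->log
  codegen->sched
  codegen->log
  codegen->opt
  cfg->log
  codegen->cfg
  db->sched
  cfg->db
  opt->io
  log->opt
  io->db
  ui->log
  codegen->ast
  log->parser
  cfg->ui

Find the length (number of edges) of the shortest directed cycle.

For each vertex v, BFS finds the shortest path from v back to v.
The shortest such closed walk is db → sched → log → opt → io → db, length 5.

5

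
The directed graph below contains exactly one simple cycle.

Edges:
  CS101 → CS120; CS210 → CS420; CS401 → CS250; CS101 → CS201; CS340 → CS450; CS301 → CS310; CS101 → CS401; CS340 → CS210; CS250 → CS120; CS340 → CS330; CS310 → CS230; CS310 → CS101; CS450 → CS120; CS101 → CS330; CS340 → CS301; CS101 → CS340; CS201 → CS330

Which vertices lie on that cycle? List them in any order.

CS101, CS301, CS310, CS340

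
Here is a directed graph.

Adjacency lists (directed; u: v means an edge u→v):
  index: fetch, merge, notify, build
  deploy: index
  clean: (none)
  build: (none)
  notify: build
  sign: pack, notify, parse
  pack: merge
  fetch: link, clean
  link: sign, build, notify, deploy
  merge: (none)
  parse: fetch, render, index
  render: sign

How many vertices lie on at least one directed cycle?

A vertex is on a directed cycle iff it belongs to a strongly connected component of size ≥ 2 (or has a self-loop).
The vertices on cycles are {link, sign, fetch, index, parse, deploy, render} — 7 in total.

7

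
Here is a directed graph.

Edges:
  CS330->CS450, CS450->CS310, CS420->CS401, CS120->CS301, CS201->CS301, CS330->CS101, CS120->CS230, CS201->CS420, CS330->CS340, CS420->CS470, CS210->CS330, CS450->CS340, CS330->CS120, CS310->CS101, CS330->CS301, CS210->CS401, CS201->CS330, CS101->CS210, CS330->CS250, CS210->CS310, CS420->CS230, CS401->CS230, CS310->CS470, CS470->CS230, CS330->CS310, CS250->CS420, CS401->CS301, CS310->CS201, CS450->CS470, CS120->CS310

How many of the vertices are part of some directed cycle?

7

A vertex is on a directed cycle iff it belongs to a strongly connected component of size ≥ 2 (or has a self-loop).
The vertices on cycles are {CS101, CS120, CS201, CS210, CS310, CS330, CS450} — 7 in total.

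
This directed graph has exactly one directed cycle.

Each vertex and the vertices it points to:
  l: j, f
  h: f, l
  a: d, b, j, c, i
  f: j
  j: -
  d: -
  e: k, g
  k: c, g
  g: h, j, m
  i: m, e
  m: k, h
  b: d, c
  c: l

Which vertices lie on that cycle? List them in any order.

DFS with gray/black marking from m:
m gray
  k gray
    c gray
      l gray
        j gray
        j black
        f gray
          f→j: j black — skip
        f black
      l black
    c black
    g gray
      h gray
        h→f: f black — skip
        h→l: l black — skip
      h black
      g→j: j black — skip
      g→m: m is gray → back edge
Back edge closes the cycle m → k → g → m; its vertices are {g, k, m}.

g, k, m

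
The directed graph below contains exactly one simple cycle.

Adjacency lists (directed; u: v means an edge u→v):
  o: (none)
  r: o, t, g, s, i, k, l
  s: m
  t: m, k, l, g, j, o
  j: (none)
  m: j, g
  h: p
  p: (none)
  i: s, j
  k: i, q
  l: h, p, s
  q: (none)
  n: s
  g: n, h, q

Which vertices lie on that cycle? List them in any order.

DFS with gray/black marking from m:
m gray
  j gray
  j black
  g gray
    n gray
      s gray
        s→m: m is gray → back edge
Back edge closes the cycle m → g → n → s → m; its vertices are {g, m, n, s}.

g, m, n, s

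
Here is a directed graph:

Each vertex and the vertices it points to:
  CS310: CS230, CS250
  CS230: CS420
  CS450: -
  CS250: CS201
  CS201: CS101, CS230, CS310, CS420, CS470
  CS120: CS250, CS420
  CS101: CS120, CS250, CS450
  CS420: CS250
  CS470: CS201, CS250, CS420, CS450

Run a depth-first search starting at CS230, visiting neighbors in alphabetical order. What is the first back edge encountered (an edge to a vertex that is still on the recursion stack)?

DFS from CS230 (visiting neighbors in alphabetical order); mark gray on enter, black on exit:
CS230 gray
  CS420 gray
    CS250 gray
      CS201 gray
        CS101 gray
          CS120 gray
            CS120→CS250: CS250 is gray → back edge
First back edge: CS120 → CS250.

CS120->CS250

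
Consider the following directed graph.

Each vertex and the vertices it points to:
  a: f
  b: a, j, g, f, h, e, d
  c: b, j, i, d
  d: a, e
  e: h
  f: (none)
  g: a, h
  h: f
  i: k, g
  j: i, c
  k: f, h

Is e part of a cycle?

e lies on a cycle iff there is a path from e back to itself.
Exploring from e, it never reaches itself; equivalently, its strongly connected component is a singleton.

No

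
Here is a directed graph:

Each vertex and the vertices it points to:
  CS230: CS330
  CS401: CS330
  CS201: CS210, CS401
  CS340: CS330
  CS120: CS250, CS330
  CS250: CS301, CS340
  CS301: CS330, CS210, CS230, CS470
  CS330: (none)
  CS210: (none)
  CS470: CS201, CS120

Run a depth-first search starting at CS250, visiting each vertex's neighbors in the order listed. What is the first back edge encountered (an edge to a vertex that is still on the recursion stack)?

DFS from CS250 (visiting each vertex's neighbors in the order listed); mark gray on enter, black on exit:
CS250 gray
  CS301 gray
    CS330 gray
    CS330 black
    CS210 gray
    CS210 black
    CS230 gray
      CS230→CS330: CS330 black — skip
    CS230 black
    CS470 gray
      CS201 gray
        CS201→CS210: CS210 black — skip
        CS401 gray
          CS401→CS330: CS330 black — skip
        CS401 black
      CS201 black
      CS120 gray
        CS120→CS250: CS250 is gray → back edge
First back edge: CS120 → CS250.

CS120->CS250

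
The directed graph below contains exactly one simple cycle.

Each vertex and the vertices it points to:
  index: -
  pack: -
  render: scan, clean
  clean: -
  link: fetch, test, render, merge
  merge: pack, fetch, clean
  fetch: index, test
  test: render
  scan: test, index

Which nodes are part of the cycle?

DFS with gray/black marking from test:
test gray
  render gray
    scan gray
      scan→test: test is gray → back edge
Back edge closes the cycle test → render → scan → test; its vertices are {scan, test, render}.

scan, test, render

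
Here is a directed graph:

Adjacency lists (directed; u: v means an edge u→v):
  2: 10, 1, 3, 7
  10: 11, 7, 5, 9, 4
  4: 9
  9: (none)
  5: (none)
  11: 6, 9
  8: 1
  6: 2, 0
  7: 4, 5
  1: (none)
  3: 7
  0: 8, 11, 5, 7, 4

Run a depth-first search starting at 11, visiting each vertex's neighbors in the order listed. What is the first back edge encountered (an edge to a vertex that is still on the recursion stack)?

DFS from 11 (visiting each vertex's neighbors in the order listed); mark gray on enter, black on exit:
11 gray
  6 gray
    2 gray
      10 gray
        10→11: 11 is gray → back edge
First back edge: 10 → 11.

10->11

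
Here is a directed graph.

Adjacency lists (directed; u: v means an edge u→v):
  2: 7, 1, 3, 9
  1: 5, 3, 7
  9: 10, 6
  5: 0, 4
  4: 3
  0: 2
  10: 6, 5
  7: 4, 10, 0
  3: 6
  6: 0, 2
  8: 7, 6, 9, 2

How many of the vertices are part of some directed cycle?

A vertex is on a directed cycle iff it belongs to a strongly connected component of size ≥ 2 (or has a self-loop).
The vertices on cycles are {0, 1, 2, 3, 4, 5, 6, 7, 9, 10} — 10 in total.

10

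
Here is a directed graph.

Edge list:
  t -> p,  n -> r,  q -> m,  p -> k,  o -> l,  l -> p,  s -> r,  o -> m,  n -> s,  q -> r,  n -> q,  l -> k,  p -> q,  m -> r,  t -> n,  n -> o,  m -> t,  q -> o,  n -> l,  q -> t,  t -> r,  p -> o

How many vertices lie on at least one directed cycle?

A vertex is on a directed cycle iff it belongs to a strongly connected component of size ≥ 2 (or has a self-loop).
The vertices on cycles are {l, m, n, o, p, q, t} — 7 in total.

7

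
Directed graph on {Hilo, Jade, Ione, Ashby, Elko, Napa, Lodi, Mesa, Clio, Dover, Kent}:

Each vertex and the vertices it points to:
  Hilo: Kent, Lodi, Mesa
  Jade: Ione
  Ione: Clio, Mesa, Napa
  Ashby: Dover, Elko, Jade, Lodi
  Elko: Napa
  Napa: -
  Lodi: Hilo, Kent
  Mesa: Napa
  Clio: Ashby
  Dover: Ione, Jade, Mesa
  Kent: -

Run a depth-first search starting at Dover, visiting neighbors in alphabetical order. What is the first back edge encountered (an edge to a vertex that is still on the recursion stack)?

DFS from Dover (visiting neighbors in alphabetical order); mark gray on enter, black on exit:
Dover gray
  Ione gray
    Clio gray
      Ashby gray
        Ashby→Dover: Dover is gray → back edge
First back edge: Ashby → Dover.

Ashby→Dover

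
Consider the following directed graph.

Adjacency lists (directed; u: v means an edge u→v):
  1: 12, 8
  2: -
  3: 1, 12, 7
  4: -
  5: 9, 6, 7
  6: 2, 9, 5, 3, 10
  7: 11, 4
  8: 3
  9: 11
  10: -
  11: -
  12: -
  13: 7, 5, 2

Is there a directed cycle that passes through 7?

7 lies on a cycle iff there is a path from 7 back to itself.
Exploring from 7, it never reaches itself; equivalently, its strongly connected component is a singleton.

No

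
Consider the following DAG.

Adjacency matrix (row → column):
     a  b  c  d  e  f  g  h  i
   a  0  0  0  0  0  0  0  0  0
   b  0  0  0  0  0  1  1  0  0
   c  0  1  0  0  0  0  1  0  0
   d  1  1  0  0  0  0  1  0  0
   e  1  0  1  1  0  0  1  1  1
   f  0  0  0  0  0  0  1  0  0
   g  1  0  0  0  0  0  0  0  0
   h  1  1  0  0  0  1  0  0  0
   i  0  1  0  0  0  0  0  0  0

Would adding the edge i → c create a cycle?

No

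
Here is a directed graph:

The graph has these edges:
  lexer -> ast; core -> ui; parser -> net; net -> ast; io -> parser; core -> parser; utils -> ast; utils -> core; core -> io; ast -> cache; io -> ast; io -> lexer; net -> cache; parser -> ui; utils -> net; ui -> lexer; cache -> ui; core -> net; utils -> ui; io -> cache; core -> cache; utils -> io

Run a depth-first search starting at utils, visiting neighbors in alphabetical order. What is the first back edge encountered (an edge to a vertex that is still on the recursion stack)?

DFS from utils (visiting neighbors in alphabetical order); mark gray on enter, black on exit:
utils gray
  ast gray
    cache gray
      ui gray
        lexer gray
          lexer→ast: ast is gray → back edge
First back edge: lexer → ast.

lexer->ast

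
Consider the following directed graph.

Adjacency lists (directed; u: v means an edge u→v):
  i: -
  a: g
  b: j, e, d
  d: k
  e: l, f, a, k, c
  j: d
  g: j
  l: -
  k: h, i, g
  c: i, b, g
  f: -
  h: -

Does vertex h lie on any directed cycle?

No

h lies on a cycle iff there is a path from h back to itself.
Exploring from h, it never reaches itself; equivalently, its strongly connected component is a singleton.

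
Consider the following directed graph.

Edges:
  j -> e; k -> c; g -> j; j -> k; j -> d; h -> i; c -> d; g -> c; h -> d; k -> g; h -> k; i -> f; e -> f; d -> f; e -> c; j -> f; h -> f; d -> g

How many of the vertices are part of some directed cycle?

6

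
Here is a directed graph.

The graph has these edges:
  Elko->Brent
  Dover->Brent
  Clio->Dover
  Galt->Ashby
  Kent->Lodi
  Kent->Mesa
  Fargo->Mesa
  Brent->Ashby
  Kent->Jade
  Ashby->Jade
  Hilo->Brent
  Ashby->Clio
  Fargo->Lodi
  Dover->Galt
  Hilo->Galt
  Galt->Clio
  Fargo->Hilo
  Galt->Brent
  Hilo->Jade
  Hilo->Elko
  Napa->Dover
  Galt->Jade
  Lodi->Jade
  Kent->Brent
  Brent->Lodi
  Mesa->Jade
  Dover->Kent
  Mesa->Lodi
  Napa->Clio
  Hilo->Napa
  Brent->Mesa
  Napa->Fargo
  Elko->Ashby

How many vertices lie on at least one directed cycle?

9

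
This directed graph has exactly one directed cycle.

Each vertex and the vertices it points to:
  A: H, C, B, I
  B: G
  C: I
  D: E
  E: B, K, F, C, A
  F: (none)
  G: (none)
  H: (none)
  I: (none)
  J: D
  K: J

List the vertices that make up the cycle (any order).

DFS with gray/black marking from D:
D gray
  E gray
    B gray
      G gray
      G black
    B black
    K gray
      J gray
        J→D: D is gray → back edge
Back edge closes the cycle D → E → K → J → D; its vertices are {D, E, J, K}.

D, E, J, K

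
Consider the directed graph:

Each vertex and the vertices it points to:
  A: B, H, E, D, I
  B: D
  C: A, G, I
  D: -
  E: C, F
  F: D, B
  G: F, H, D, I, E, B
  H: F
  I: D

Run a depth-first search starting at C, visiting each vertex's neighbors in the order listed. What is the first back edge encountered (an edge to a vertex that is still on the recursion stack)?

E->C

DFS from C (visiting each vertex's neighbors in the order listed); mark gray on enter, black on exit:
C gray
  A gray
    B gray
      D gray
      D black
    B black
    H gray
      F gray
        F→D: D black — skip
        F→B: B black — skip
      F black
    H black
    E gray
      E→C: C is gray → back edge
First back edge: E → C.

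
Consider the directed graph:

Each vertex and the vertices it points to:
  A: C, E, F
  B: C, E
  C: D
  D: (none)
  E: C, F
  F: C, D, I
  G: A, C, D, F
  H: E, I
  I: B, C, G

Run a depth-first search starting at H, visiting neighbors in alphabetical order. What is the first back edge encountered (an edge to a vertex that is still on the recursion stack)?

B->E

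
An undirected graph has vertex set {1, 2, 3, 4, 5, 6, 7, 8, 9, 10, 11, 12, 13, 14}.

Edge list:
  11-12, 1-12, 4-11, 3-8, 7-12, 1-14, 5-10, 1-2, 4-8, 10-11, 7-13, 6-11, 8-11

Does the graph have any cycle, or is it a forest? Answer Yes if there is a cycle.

Yes

DFS, tracking each vertex's parent; an edge to a visited non-parent vertex closes a cycle.
Start from 4:
visit 4 (parent –)
  visit 11 (parent 4)
    visit 8 (parent 11)
      8–4: 4 visited and ≠ parent → cycle
Cycle: 4 – 11 – 8 – 4.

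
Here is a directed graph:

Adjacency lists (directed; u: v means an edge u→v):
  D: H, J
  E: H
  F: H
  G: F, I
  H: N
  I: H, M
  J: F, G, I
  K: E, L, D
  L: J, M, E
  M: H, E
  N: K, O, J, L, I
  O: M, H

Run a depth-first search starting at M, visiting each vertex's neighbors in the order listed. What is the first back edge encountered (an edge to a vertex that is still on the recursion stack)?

E->H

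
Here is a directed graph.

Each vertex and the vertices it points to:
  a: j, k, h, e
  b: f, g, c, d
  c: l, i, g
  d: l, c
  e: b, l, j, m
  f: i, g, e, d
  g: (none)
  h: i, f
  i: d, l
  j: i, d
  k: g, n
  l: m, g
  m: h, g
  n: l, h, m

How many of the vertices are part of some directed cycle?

10

A vertex is on a directed cycle iff it belongs to a strongly connected component of size ≥ 2 (or has a self-loop).
The vertices on cycles are {b, c, d, e, f, h, i, j, l, m} — 10 in total.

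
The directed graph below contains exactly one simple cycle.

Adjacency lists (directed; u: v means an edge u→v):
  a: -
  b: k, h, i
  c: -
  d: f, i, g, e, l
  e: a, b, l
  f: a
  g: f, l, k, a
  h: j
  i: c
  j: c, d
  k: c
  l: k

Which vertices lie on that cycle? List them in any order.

DFS with gray/black marking from j:
j gray
  c gray
  c black
  d gray
    f gray
      a gray
      a black
    f black
    i gray
      i→c: c black — skip
    i black
    g gray
      g→f: f black — skip
      l gray
        k gray
          k→c: c black — skip
        k black
      l black
      g→k: k black — skip
      g→a: a black — skip
    g black
    e gray
      e→a: a black — skip
      b gray
        b→k: k black — skip
        h gray
          h→j: j is gray → back edge
Back edge closes the cycle j → d → e → b → h → j; its vertices are {b, d, e, h, j}.

b, d, e, h, j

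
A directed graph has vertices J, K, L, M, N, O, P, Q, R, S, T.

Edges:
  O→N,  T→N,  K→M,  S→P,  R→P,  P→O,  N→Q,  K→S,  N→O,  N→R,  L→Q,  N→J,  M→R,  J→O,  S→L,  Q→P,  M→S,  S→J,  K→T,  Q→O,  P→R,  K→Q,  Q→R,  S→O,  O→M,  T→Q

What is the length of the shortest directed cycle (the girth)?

For each vertex v, BFS finds the shortest path from v back to v.
The shortest such closed walk is N → O → N, length 2.

2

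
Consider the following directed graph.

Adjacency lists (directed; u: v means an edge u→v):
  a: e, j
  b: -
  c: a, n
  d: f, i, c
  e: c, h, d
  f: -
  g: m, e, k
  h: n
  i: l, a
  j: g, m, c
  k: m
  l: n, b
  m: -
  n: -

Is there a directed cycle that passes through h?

No

h lies on a cycle iff there is a path from h back to itself.
Exploring from h, it never reaches itself; equivalently, its strongly connected component is a singleton.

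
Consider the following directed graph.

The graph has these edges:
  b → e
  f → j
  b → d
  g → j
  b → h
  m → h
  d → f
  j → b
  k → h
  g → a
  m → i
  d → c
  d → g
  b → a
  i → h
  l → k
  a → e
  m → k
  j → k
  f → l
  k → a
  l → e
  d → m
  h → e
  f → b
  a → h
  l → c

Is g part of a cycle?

g is on a cycle iff g can reach itself via ≥1 edge.
g → j → b → d → g — yes.

Yes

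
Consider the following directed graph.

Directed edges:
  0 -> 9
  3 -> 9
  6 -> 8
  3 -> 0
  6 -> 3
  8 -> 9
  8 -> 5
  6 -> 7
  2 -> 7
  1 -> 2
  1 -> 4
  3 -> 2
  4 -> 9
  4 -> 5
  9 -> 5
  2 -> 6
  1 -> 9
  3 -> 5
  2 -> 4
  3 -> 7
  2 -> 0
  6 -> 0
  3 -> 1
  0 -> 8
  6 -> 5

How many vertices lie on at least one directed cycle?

A vertex is on a directed cycle iff it belongs to a strongly connected component of size ≥ 2 (or has a self-loop).
The vertices on cycles are {1, 2, 3, 6} — 4 in total.

4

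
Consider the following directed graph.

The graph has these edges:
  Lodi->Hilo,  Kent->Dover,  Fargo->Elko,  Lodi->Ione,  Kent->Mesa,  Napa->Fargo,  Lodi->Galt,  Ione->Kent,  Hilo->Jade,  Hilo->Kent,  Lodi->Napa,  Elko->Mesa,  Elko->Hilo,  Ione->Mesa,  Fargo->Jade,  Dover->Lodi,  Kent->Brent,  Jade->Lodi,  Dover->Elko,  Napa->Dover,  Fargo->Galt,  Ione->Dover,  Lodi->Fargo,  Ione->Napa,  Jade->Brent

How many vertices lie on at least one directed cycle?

9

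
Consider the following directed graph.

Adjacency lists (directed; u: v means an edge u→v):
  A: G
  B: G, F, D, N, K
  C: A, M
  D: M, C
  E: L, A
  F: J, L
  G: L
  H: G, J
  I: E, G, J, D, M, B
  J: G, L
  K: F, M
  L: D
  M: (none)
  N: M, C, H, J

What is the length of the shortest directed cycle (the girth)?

5

For each vertex v, BFS finds the shortest path from v back to v.
The shortest such closed walk is D → C → A → G → L → D, length 5.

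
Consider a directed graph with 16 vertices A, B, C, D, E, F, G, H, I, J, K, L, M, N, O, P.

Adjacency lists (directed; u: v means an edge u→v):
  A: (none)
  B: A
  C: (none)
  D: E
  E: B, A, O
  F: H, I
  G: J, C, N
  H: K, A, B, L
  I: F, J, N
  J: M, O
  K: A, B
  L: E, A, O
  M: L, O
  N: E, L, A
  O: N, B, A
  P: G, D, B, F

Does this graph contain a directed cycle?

Yes

DFS with white/gray/black marking, starting from B:
B gray
  A gray
  A black
B black
C gray
C black
D gray
  E gray
    E→B: B black — skip
    E→A: A black — skip
    O gray
      N gray
        N→E: E is gray → back edge
Back edge found, so a cycle exists: E → O → N → E.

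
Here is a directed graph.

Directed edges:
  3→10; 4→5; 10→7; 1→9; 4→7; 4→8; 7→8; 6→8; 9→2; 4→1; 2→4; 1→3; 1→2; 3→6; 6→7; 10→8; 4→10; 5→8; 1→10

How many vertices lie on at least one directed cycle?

A vertex is on a directed cycle iff it belongs to a strongly connected component of size ≥ 2 (or has a self-loop).
The vertices on cycles are {1, 2, 4, 9} — 4 in total.

4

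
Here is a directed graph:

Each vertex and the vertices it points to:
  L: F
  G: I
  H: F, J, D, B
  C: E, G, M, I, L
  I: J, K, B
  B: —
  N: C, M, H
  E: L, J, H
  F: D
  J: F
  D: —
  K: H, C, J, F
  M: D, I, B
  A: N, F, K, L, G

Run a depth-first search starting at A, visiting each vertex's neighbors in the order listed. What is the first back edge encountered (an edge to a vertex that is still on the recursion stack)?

K→C

DFS from A (visiting each vertex's neighbors in the order listed); mark gray on enter, black on exit:
A gray
  N gray
    C gray
      E gray
        L gray
          F gray
            D gray
            D black
          F black
        L black
        J gray
          J→F: F black — skip
        J black
        H gray
          H→F: F black — skip
          H→J: J black — skip
          H→D: D black — skip
          B gray
          B black
        H black
      E black
      G gray
        I gray
          I→J: J black — skip
          K gray
            K→H: H black — skip
            K→C: C is gray → back edge
First back edge: K → C.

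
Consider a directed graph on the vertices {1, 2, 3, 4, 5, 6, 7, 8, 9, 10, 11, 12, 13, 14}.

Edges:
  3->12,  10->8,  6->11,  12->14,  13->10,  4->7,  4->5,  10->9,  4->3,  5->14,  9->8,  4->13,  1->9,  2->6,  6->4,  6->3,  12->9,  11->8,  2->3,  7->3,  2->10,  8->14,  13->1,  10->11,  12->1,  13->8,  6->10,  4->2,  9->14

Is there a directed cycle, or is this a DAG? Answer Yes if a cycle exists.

Yes

DFS with white/gray/black marking, starting from 6:
6 gray
  11 gray
    8 gray
      14 gray
      14 black
    8 black
  11 black
  3 gray
    12 gray
      9 gray
        9→14: 14 black — skip
        9→8: 8 black — skip
      9 black
      12→14: 14 black — skip
      1 gray
        1→9: 9 black — skip
      1 black
    12 black
  3 black
  4 gray
    5 gray
      5→14: 14 black — skip
    5 black
    2 gray
      2→3: 3 black — skip
      2→6: 6 is gray → back edge
Back edge found, so a cycle exists: 6 → 4 → 2 → 6.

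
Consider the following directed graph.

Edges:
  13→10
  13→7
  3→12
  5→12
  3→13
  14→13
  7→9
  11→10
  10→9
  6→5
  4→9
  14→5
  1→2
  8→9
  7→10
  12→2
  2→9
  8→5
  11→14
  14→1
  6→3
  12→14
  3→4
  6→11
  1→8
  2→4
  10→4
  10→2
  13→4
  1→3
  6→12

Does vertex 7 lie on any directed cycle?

7 lies on a cycle iff there is a path from 7 back to itself.
Exploring from 7, it never reaches itself; equivalently, its strongly connected component is a singleton.

No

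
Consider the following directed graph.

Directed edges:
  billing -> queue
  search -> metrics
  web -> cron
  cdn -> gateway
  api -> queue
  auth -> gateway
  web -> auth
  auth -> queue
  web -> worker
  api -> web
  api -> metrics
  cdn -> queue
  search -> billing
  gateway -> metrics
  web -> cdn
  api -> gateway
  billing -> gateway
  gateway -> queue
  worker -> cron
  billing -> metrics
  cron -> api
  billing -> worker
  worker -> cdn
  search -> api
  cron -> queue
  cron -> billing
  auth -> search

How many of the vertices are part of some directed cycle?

7

A vertex is on a directed cycle iff it belongs to a strongly connected component of size ≥ 2 (or has a self-loop).
The vertices on cycles are {api, web, auth, cron, search, worker, billing} — 7 in total.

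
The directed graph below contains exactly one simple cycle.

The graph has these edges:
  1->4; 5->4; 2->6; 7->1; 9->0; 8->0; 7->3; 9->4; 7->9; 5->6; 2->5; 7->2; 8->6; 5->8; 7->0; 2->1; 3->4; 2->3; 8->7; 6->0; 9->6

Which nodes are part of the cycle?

2, 5, 7, 8

DFS with gray/black marking from 7:
7 gray
  2 gray
    5 gray
      6 gray
        0 gray
        0 black
      6 black
      4 gray
      4 black
      8 gray
        8→6: 6 black — skip
        8→7: 7 is gray → back edge
Back edge closes the cycle 7 → 2 → 5 → 8 → 7; its vertices are {2, 5, 7, 8}.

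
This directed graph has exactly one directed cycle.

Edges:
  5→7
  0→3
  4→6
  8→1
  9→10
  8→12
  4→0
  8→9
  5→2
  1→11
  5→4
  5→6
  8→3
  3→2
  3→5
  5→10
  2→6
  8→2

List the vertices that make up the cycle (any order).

0, 3, 4, 5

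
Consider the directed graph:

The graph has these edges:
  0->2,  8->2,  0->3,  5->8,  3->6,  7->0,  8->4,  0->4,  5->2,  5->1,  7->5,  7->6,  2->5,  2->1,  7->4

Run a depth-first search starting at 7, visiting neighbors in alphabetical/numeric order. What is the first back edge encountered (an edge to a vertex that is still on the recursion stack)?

DFS from 7 (visiting neighbors in alphabetical/numeric order); mark gray on enter, black on exit:
7 gray
  0 gray
    2 gray
      1 gray
      1 black
      5 gray
        5→1: 1 black — skip
        5→2: 2 is gray → back edge
First back edge: 5 → 2.

5->2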